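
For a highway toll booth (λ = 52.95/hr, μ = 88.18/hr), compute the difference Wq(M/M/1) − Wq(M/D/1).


ρ = 52.95/88.18 = 0.6005
Wq(M/M/1) = ρ/(μ−λ) = 0.6005/35.23 = 0.01704 hr
Wq(M/D/1) = ρ/(2(μ−λ)) = 0.008522 hr
Savings = 0.01704 − 0.008522 = 0.008522 hr

Final: 0.008522 hr


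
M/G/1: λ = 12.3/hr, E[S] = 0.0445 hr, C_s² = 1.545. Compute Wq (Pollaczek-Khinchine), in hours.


ρ = λ·E[S] = 12.3·0.0445 = 0.5474
E[S²] = E[S]²(1+C_s²) = 0.0445²·(1+1.545) = 0.005040
Wq = λ·E[S²]/(2(1−ρ)) = 12.3·0.005040/(2·0.4526) = 0.06847 hr

Final: 0.06847 hr


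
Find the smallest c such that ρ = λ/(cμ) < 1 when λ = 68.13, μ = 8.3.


Stability requires cμ > λ ⇔ c > λ/μ.
λ/μ = 68.13/8.3 = 8.2084
Minimum integer c = ⌊8.2084⌋ + 1 = 9
Check: 9·8.3 = 74.70 > 68.13, while 8·8.3 = 66.40 ≤ 68.13

Final: 9 servers


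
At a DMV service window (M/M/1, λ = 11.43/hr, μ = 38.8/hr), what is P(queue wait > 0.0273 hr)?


ρ = 11.43/38.8 = 0.2946
P(Wq > t) = ρ·e^{−(μ−λ)t} = 0.2946·e^{−0.7472}
= 0.2946·0.473691 = 0.139543

Final: 0.139543


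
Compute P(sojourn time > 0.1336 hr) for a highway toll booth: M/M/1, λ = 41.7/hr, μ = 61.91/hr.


W ~ Exponential(μ−λ) for M/M/1.
μ − λ = 61.91 − 41.7 = 20.2100
P(W > t) = e^{−(μ−λ)t} = e^{−2.7001} = 0.067202

Final: 0.067202


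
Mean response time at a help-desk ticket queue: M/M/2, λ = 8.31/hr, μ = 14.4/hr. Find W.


a = 0.5771; ρ = 0.2885; P₀ = 0.552142
Lq = P₀·a^c·ρ/(c!(1−ρ)²) = 0.05241
Wq = Lq/λ = 0.05241/8.31 = 0.006307 hr
W = Wq + 1/μ = 0.006307 + 0.06944 = 0.07575 hr

Final: 0.07575 hr


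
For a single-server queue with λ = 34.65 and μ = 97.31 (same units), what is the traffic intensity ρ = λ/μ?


ρ = λ/μ = 34.65/97.31 = 0.3561

Final: 0.3561


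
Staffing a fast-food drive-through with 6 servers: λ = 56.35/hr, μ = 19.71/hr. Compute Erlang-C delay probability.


a = λ/μ = 2.8590; ρ = a/6 = 0.4765
P₀ = 0.056611 (from M/M/c formula)
C(c,a) = [a^c/(c!(1−ρ))]·P₀ = [546.06429/(720·0.5235)]·0.056611
= 1.44873·0.056611 = 0.082014

Final: 0.082014


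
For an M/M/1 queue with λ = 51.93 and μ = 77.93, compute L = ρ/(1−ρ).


ρ = λ/μ = 51.93/77.93 = 0.6664
L = ρ/(1−ρ) = 0.6664/(1 − 0.6664) = 0.6664/0.3336 = 1.9973

Final: 1.9973


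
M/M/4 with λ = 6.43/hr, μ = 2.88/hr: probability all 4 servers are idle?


a = λ/μ = 6.43/2.88 = 2.2326; ρ = a/c = 0.5582
Σ_{k=0}^{3} a^k/k! (terms k=0..3) = 1.00000 + 2.23264 + 2.49234 + 1.85483 = 7.57981
Tail: a^4/(4!(1−ρ)) = 24.84700/(24·0.4418) = 2.34314
P₀ = 1/(7.57981 + 2.34314) = 1/9.92294 = 0.100777

Final: 0.100777


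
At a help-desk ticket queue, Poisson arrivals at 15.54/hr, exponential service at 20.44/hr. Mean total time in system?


W = 1/(μ−λ) = 1/(20.44 − 15.54) = 1/4.90 = 0.2041 hr

Final: 0.2041 hr


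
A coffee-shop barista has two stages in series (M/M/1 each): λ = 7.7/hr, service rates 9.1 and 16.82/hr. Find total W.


Each node sees arrival rate λ = 7.7/hr (tandem ⇒ throughput preserved).
W₁ = 1/(μ₁−λ) = 1/(9.1−7.7) = 0.71429 hr
W₂ = 1/(μ₂−λ) = 1/(16.82−7.7) = 0.10965 hr
W_total = W₁ + W₂ = 0.71429 + 0.10965 = 0.82393 hr

Final: 0.82393 hr


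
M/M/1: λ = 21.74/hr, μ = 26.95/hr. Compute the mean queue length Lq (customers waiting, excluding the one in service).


ρ = 21.74/26.95 = 0.8067
Lq = ρ²/(1−ρ) = 0.6507/0.1933 = 3.3661

Final: 3.3661


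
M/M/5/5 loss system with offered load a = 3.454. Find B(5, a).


B(c,a) = (a^c/c!) / Σ_{k=0}^{c} a^k/k!
a^5/5! = 4.096665
Σ terms (k=0..5): 1.00000 + 3.45400 + 5.96506 + 6.86777 + 5.93032 + 4.09666 = 27.313812
B = 4.096665/27.313812 = 0.149985

Final: 0.149985


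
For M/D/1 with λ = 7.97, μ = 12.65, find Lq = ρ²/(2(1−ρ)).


ρ = 7.97/12.65 = 0.6300
M/D/1: Lq = ρ²/(2(1−ρ)) = 0.3969/(2·0.3700) = 0.53648

Final: 0.53648


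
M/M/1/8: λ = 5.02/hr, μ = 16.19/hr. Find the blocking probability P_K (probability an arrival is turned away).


ρ = λ/μ = 5.02/16.19 = 0.3101
P_K = (1−ρ)ρ^K/(1−ρ^(K+1)) = (0.6899·0.00008544)/(1 − 0.00002649)
= 0.00005895/0.999974 = 0.00005895

Final: 0.00005895


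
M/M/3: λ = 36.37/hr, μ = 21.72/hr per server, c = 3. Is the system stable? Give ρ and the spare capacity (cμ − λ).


Total capacity cμ = 3·21.72 = 65.16/hr
ρ = λ/(cμ) = 36.37/65.16 = 0.5582
Stable ⇔ ρ < 1: YES
Spare capacity = cμ − λ = 65.16 − 36.37 = 28.79/hr

Final: ρ = 0.5582; stable; margin = 28.79/hr


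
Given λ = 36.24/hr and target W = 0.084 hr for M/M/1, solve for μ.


W = 1/(μ−λ) ⇒ μ − λ = 1/W = 1/0.084 = 11.9048
μ = λ + 1/W = 36.24 + 11.9048 = 48.1448 per hr

Final: 48.1448 /hr


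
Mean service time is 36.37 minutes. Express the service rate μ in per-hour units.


μ = 1/(service time) in consistent units.
1 hour = 60 min, so μ = 60/36.37 = 1.6497 per hour

Final: 1.6497 /hr


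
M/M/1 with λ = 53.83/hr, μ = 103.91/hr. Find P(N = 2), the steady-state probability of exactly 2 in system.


ρ = 53.83/103.91 = 0.5180
P_n = (1−ρ)·ρ^n = (1 − 0.5180)·0.5180^2 = 0.4820·0.268370 = 0.129342

Final: 0.129342


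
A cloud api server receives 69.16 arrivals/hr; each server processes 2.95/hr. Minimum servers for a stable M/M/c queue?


Stability requires cμ > λ ⇔ c > λ/μ.
λ/μ = 69.16/2.95 = 23.4441
Minimum integer c = ⌊23.4441⌋ + 1 = 24
Check: 24·2.95 = 70.80 > 69.16, while 23·2.95 = 67.85 ≤ 69.16

Final: 24 servers


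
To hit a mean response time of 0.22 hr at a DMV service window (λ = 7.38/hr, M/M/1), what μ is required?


W = 1/(μ−λ) ⇒ μ − λ = 1/W = 1/0.22 = 4.5455
μ = λ + 1/W = 7.38 + 4.5455 = 11.9255 per hr

Final: 11.9255 /hr


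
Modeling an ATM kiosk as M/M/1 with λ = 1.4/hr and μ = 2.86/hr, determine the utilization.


ρ = λ/μ = 1.4/2.86 = 0.4895

Final: 0.4895


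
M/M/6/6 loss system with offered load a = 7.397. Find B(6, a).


B(c,a) = (a^c/c!) / Σ_{k=0}^{c} a^k/k!
a^6/6! = 227.510380
Σ terms (k=0..6): 1.00000 + 7.39700 + 27.35780 + 67.45523 + 124.74158 + 184.54269 + 227.51038 = 640.004679
B = 227.510380/640.004679 = 0.355482

Final: 0.355482


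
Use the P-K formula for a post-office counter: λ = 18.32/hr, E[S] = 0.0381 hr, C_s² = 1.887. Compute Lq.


ρ = λ·E[S] = 18.32·0.0381 = 0.6980
Lq = ρ²(1+C_s²)/(2(1−ρ)) = 0.4872·(1+1.887)/(2·0.3020)
= 0.4872·2.8870/0.6040 = 2.32862

Final: 2.32862


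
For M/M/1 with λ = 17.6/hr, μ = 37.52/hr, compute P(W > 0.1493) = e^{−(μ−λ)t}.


W ~ Exponential(μ−λ) for M/M/1.
μ − λ = 37.52 − 17.6 = 19.9200
P(W > t) = e^{−(μ−λ)t} = e^{−2.9741} = 0.051096

Final: 0.051096


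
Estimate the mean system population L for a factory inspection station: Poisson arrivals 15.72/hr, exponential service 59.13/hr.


ρ = λ/μ = 15.72/59.13 = 0.2659
L = ρ/(1−ρ) = 0.2659/(1 − 0.2659) = 0.2659/0.7341 = 0.3621

Final: 0.3621


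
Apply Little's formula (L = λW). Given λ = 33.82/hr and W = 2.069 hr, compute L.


L = λW = 33.82·2.069 = 69.9736

Final: 69.9736


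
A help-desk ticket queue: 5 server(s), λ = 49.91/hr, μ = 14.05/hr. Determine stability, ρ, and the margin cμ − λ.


Total capacity cμ = 5·14.05 = 70.25/hr
ρ = λ/(cμ) = 49.91/70.25 = 0.7105
Stable ⇔ ρ < 1: YES
Spare capacity = cμ − λ = 70.25 − 49.91 = 20.34/hr

Final: ρ = 0.7105; stable; margin = 20.34/hr


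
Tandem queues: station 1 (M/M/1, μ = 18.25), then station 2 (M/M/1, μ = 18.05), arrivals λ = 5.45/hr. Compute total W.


Each node sees arrival rate λ = 5.45/hr (tandem ⇒ throughput preserved).
W₁ = 1/(μ₁−λ) = 1/(18.25−5.45) = 0.07812 hr
W₂ = 1/(μ₂−λ) = 1/(18.05−5.45) = 0.07937 hr
W_total = W₁ + W₂ = 0.07812 + 0.07937 = 0.15749 hr

Final: 0.15749 hr


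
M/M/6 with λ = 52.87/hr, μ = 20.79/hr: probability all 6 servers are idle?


a = λ/μ = 52.87/20.79 = 2.5430; ρ = a/c = 0.4238
Σ_{k=0}^{5} a^k/k! (terms k=0..5) = 1.00000 + 2.54305 + 3.23355 + 2.74103 + 1.74264 + 0.88632 = 12.14659
Tail: a^6/(6!(1−ρ)) = 270.47612/(720·0.5762) = 0.65201
P₀ = 1/(12.14659 + 0.65201) = 1/12.79860 = 0.078134

Final: 0.078134


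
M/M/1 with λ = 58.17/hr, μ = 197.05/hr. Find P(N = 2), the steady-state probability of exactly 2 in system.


ρ = 58.17/197.05 = 0.2952
P_n = (1−ρ)·ρ^n = (1 − 0.2952)·0.2952^2 = 0.7048·0.087146 = 0.061420

Final: 0.061420


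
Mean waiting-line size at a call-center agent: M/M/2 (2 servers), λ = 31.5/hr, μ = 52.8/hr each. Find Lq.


a = λ/μ = 0.5966; ρ = a/2 = 0.2983
P₀ = 0.540481
Lq = P₀·a^c·ρ / (c!·(1−ρ)²) = 0.540481·0.35592·0.2983/(2·0.49239)
= 0.05827

Final: 0.05827


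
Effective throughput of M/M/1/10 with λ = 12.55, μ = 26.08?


ρ = 0.4812; P_K = (1−ρ)ρ^10/(1−ρ^11) = 0.0003455
λ_eff = λ(1 − P_K) = 12.55·(1 − 0.0003455) = 12.55·0.999654 = 12.5457 /hr

Final: 12.5457 /hr


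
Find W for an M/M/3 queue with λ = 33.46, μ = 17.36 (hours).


a = 1.9274; ρ = 0.6425; P₀ = 0.123111
Lq = P₀·a^c·ρ/(c!(1−ρ)²) = 0.73843
Wq = Lq/λ = 0.73843/33.46 = 0.02207 hr
W = Wq + 1/μ = 0.02207 + 0.05760 = 0.07967 hr

Final: 0.07967 hr


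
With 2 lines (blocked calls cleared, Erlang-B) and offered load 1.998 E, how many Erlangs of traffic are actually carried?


B(2,1.998) = 0.399680 (Erlang-B)
Carried load = a(1 − B) = 1.998·(1 − 0.399680) = 1.998·0.600320 = 1.1994 E

Final: 1.1994 Erlangs


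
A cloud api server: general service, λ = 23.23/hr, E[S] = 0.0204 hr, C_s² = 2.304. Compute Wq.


ρ = λ·E[S] = 23.23·0.0204 = 0.4739
E[S²] = E[S]²(1+C_s²) = 0.0204²·(1+2.304) = 0.001375
Wq = λ·E[S²]/(2(1−ρ)) = 23.23·0.001375/(2·0.5261) = 0.03036 hr

Final: 0.03036 hr


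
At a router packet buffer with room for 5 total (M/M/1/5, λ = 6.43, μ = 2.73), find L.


ρ = 6.43/2.73 = 2.3553
L = ρ[1 − (K+1)ρ^K + Kρ^(K+1)] / [(1−ρ)(1−ρ^(K+1))]
Numerator: 2.3553·(1 − 6·72.483913 + 5·170.722183) = 988.541694
Denominator: (-1.3553)·(-169.722183) = 230.026402
L = 988.541694/230.026402 = 4.2975

Final: 4.2975


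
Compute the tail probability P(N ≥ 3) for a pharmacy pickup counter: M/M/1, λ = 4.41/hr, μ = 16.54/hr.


ρ = 4.41/16.54 = 0.2666
P(N ≥ n) = ρ^n = 0.2666^3 = 0.018954

Final: 0.018954


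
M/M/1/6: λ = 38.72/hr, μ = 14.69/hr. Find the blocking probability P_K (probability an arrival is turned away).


ρ = λ/μ = 38.72/14.69 = 2.6358
P_K = (1−ρ)ρ^K/(1−ρ^(K+1)) = (-1.6358·335.336878)/(1 − 883.883181)
= -548.546303/-882.883181 = 0.621312

Final: 0.621312


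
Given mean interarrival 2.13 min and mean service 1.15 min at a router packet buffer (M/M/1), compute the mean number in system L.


λ = 60/2.13 = 28.1690 /hr
μ = 60/1.15 = 52.1739 /hr
ρ = λ/μ = 28.1690/52.1739 = 0.5399
L = ρ/(1−ρ) = 0.5399/0.4601 = 1.1735

Final: 1.1735


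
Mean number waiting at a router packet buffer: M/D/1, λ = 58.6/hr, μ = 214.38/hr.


ρ = 58.6/214.38 = 0.2733
M/D/1: Lq = ρ²/(2(1−ρ)) = 0.07472/(2·0.7267) = 0.05141

Final: 0.05141


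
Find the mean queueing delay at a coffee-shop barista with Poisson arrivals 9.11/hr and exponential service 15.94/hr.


ρ = 9.11/15.94 = 0.5715
Wq = ρ/(μ−λ) = 0.5715/(15.94 − 9.11) = 0.5715/6.83 = 0.08368 hr

Final: 0.08368 hr


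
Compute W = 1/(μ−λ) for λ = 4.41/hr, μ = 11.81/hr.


W = 1/(μ−λ) = 1/(11.81 − 4.41) = 1/7.40 = 0.1351 hr

Final: 0.1351 hr


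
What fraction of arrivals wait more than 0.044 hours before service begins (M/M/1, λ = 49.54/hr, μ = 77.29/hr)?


ρ = 49.54/77.29 = 0.6410
P(Wq > t) = ρ·e^{−(μ−λ)t} = 0.6410·e^{−1.2210}
= 0.6410·0.294935 = 0.189042

Final: 0.189042


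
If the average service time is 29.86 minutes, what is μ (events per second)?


μ = 1/(service time) in consistent units.
1 second = 0.0166667 min, so μ = 0.0166667/29.86 = 0.0005582 per second

Final: 0.0005582 /sec


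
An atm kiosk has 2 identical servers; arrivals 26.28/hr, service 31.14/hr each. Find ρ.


ρ = λ/(cμ) = 26.28/(2·31.14) = 26.28/62.28 = 0.4220

Final: 0.4220


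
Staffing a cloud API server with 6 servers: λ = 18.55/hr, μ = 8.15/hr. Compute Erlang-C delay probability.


a = λ/μ = 2.2761; ρ = a/6 = 0.3793
P₀ = 0.102355 (from M/M/c formula)
C(c,a) = [a^c/(c!(1−ρ))]·P₀ = [139.03298/(720·0.6207)]·0.102355
= 0.31113·0.102355 = 0.031845

Final: 0.031845


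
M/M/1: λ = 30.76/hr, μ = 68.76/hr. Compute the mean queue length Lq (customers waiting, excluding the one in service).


ρ = 30.76/68.76 = 0.4474
Lq = ρ²/(1−ρ) = 0.2001/0.5526 = 0.3621

Final: 0.3621


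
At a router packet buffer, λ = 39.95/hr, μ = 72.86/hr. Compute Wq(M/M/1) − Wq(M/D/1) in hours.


ρ = 39.95/72.86 = 0.5483
Wq(M/M/1) = ρ/(μ−λ) = 0.5483/32.91 = 0.01666 hr
Wq(M/D/1) = ρ/(2(μ−λ)) = 0.008330 hr
Savings = 0.01666 − 0.008330 = 0.008330 hr

Final: 0.008330 hr


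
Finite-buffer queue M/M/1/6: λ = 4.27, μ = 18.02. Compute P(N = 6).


ρ = λ/μ = 4.27/18.02 = 0.2370
P_K = (1−ρ)ρ^K/(1−ρ^(K+1)) = (0.7630·0.0001770)/(1 − 0.00004195)
= 0.0001351/0.999958 = 0.0001351

Final: 0.0001351


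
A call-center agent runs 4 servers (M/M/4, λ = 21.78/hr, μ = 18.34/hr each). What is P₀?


a = λ/μ = 21.78/18.34 = 1.1876; ρ = a/c = 0.2969
Σ_{k=0}^{3} a^k/k! (terms k=0..3) = 1.00000 + 1.18757 + 0.70516 + 0.27914 = 3.17187
Tail: a^4/(4!(1−ρ)) = 1.98900/(24·0.7031) = 0.11787
P₀ = 1/(3.17187 + 0.11787) = 1/3.28974 = 0.303976

Final: 0.303976


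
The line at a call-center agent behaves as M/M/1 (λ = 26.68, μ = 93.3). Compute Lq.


ρ = 26.68/93.3 = 0.2860
Lq = ρ²/(1−ρ) = 0.08177/0.7140 = 0.1145

Final: 0.1145


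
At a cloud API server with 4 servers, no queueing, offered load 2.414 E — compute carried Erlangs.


B(4,2.414) = 0.140271 (Erlang-B)
Carried load = a(1 − B) = 2.414·(1 − 0.140271) = 2.414·0.859729 = 2.0754 E

Final: 2.0754 Erlangs


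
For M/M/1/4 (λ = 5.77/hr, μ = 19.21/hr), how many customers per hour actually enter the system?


ρ = 0.3004; P_K = (1−ρ)ρ^4/(1−ρ^5) = 0.005709
λ_eff = λ(1 − P_K) = 5.77·(1 − 0.005709) = 5.77·0.994291 = 5.7371 /hr

Final: 5.7371 /hr


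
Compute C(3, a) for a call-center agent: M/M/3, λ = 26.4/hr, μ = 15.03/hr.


a = λ/μ = 1.7565; ρ = a/3 = 0.5855
P₀ = 0.154366 (from M/M/c formula)
C(c,a) = [a^c/(c!(1−ρ))]·P₀ = [5.41920/(6·0.4145)]·0.154366
= 2.17899·0.154366 = 0.336362

Final: 0.336362


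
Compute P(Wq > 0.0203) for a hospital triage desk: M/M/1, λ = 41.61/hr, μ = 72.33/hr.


ρ = 41.61/72.33 = 0.5753
P(Wq > t) = ρ·e^{−(μ−λ)t} = 0.5753·e^{−0.6236}
= 0.5753·0.536003 = 0.308352

Final: 0.308352


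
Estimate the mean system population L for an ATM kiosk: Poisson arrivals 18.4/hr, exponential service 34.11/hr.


ρ = λ/μ = 18.4/34.11 = 0.5394
L = ρ/(1−ρ) = 0.5394/(1 − 0.5394) = 0.5394/0.4606 = 1.1712

Final: 1.1712


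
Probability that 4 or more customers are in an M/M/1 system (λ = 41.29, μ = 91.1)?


ρ = 41.29/91.1 = 0.4532
P(N ≥ n) = ρ^n = 0.4532^4 = 0.042199

Final: 0.042199


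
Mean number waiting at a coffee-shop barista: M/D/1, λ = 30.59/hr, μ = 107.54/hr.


ρ = 30.59/107.54 = 0.2845
M/D/1: Lq = ρ²/(2(1−ρ)) = 0.08091/(2·0.7155) = 0.05654

Final: 0.05654


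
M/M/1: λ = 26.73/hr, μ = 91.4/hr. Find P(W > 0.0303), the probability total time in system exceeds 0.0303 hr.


W ~ Exponential(μ−λ) for M/M/1.
μ − λ = 91.4 − 26.73 = 64.6700
P(W > t) = e^{−(μ−λ)t} = e^{−1.9595} = 0.140929

Final: 0.140929


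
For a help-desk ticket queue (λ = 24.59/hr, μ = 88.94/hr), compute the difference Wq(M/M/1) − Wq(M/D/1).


ρ = 24.59/88.94 = 0.2765
Wq(M/M/1) = ρ/(μ−λ) = 0.2765/64.35 = 0.004296 hr
Wq(M/D/1) = ρ/(2(μ−λ)) = 0.002148 hr
Savings = 0.004296 − 0.002148 = 0.002148 hr

Final: 0.002148 hr


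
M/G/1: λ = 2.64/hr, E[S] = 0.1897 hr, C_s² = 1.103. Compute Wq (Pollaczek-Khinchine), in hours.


ρ = λ·E[S] = 2.64·0.1897 = 0.5008
E[S²] = E[S]²(1+C_s²) = 0.1897²·(1+1.103) = 0.075679
Wq = λ·E[S²]/(2(1−ρ)) = 2.64·0.075679/(2·0.4992) = 0.20012 hr

Final: 0.20012 hr


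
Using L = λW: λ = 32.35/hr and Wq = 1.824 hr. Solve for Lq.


Lq = λWq = 32.35·1.824 = 59.0064

Final: 59.0064


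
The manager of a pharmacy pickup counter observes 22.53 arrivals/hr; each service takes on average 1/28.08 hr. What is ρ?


ρ = λ/μ = 22.53/28.08 = 0.8024

Final: 0.8024


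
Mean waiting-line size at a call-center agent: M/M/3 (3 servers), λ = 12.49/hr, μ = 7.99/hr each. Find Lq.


a = λ/μ = 1.5632; ρ = a/3 = 0.5211
P₀ = 0.195530
Lq = P₀·a^c·ρ / (c!·(1−ρ)²) = 0.195530·3.81986·0.5211/(6·0.22938)
= 0.28278

Final: 0.28278


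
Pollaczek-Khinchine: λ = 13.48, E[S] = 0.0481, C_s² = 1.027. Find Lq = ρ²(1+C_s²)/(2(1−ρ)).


ρ = λ·E[S] = 13.48·0.0481 = 0.6484
Lq = ρ²(1+C_s²)/(2(1−ρ)) = 0.4204·(1+1.027)/(2·0.3516)
= 0.4204·2.0270/0.7032 = 1.21180

Final: 1.21180


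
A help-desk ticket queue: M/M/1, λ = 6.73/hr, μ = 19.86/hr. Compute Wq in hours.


ρ = 6.73/19.86 = 0.3389
Wq = ρ/(μ−λ) = 0.3389/(19.86 − 6.73) = 0.3389/13.13 = 0.02581 hr

Final: 0.02581 hr


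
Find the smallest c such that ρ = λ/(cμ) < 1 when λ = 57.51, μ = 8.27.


Stability requires cμ > λ ⇔ c > λ/μ.
λ/μ = 57.51/8.27 = 6.9541
Minimum integer c = ⌊6.9541⌋ + 1 = 7
Check: 7·8.27 = 57.89 > 57.51, while 6·8.27 = 49.62 ≤ 57.51

Final: 7 servers


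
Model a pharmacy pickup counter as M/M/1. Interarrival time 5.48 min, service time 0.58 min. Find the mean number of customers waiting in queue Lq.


λ = 60/5.48 = 10.9489 /hr
μ = 60/0.58 = 103.4483 /hr
ρ = λ/μ = 10.9489/103.4483 = 0.1058
Lq = ρ²/(1−ρ) = 0.01120/0.8942 = 0.01253

Final: 0.01253


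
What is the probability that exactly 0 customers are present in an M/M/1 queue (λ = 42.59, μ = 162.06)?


ρ = 42.59/162.06 = 0.2628
P_n = (1−ρ)·ρ^n = (1 − 0.2628)·0.2628^0 = 0.7372·1.000000 = 0.737196

Final: 0.737196


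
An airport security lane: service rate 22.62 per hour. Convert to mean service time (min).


Mean service time = 1/μ = 1/22.62 hour = 0.04421 hour
In minutes: 0.04421 × 60 = 2.6525 min

Final: 2.6525 min


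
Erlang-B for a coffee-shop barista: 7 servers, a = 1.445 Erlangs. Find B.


B(c,a) = (a^c/c!) / Σ_{k=0}^{c} a^k/k!
a^7/7! = 0.002610
Σ terms (k=0..7): 1.00000 + 1.44500 + 1.04401 + 0.50287 + 0.18166 + 0.05250 + 0.01264 + 0.002610 = 4.241292
B = 0.002610/4.241292 = 0.0006154

Final: 0.0006154


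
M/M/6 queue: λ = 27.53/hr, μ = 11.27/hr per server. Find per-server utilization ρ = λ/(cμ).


ρ = λ/(cμ) = 27.53/(6·11.27) = 27.53/67.62 = 0.4071

Final: 0.4071


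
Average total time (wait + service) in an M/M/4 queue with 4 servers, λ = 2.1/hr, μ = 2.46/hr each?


a = 0.8537; ρ = 0.2134; P₀ = 0.425561
Lq = P₀·a^c·ρ/(c!(1−ρ)²) = 0.003248
Wq = Lq/λ = 0.003248/2.1 = 0.001547 hr
W = Wq + 1/μ = 0.001547 + 0.40650 = 0.40805 hr

Final: 0.40805 hr


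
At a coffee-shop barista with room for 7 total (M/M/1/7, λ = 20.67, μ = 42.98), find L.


ρ = 20.67/42.98 = 0.4809
L = ρ[1 − (K+1)ρ^K + Kρ^(K+1)] / [(1−ρ)(1−ρ^(K+1))]
Numerator: 0.4809·(1 − 8·0.005950 + 7·0.002861) = 0.467662
Denominator: (0.5191)·(0.997139) = 0.517593
L = 0.467662/0.517593 = 0.9035

Final: 0.9035


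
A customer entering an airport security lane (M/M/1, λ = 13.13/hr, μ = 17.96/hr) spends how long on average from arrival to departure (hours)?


W = 1/(μ−λ) = 1/(17.96 − 13.13) = 1/4.83 = 0.2070 hr

Final: 0.2070 hr


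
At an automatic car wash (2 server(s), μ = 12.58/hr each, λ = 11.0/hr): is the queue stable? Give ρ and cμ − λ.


Total capacity cμ = 2·12.58 = 25.16/hr
ρ = λ/(cμ) = 11.0/25.16 = 0.4372
Stable ⇔ ρ < 1: YES
Spare capacity = cμ − λ = 25.16 − 11.0 = 14.16/hr

Final: ρ = 0.4372; stable; margin = 14.16/hr


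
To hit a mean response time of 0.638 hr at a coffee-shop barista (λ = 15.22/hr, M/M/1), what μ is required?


W = 1/(μ−λ) ⇒ μ − λ = 1/W = 1/0.638 = 1.5674
μ = λ + 1/W = 15.22 + 1.5674 = 16.7874 per hr

Final: 16.7874 /hr


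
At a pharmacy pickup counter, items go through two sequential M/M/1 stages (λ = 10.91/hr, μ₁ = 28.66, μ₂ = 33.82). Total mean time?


Each node sees arrival rate λ = 10.91/hr (tandem ⇒ throughput preserved).
W₁ = 1/(μ₁−λ) = 1/(28.66−10.91) = 0.05634 hr
W₂ = 1/(μ₂−λ) = 1/(33.82−10.91) = 0.04365 hr
W_total = W₁ + W₂ = 0.05634 + 0.04365 = 0.09999 hr

Final: 0.09999 hr


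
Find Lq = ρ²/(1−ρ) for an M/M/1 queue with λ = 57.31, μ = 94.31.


ρ = 57.31/94.31 = 0.6077
Lq = ρ²/(1−ρ) = 0.3693/0.3923 = 0.9412

Final: 0.9412


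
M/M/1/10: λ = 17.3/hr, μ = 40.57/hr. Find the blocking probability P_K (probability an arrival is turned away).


ρ = λ/μ = 17.3/40.57 = 0.4264
P_K = (1−ρ)ρ^K/(1−ρ^(K+1)) = (0.5736·0.0001988)/(1 − 0.00008477)
= 0.0001140/0.999915 = 0.0001140

Final: 0.0001140


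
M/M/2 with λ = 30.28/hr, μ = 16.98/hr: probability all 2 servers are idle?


a = λ/μ = 30.28/16.98 = 1.7833; ρ = a/c = 0.8916
Σ_{k=0}^{1} a^k/k! (terms k=0..1) = 1.00000 + 1.78327 = 2.78327
Tail: a^2/(2!(1−ρ)) = 3.18007/(2·0.1084) = 14.67325
P₀ = 1/(2.78327 + 14.67325) = 1/17.45652 = 0.057285

Final: 0.057285


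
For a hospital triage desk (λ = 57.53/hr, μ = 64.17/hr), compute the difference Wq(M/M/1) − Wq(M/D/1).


ρ = 57.53/64.17 = 0.8965
Wq(M/M/1) = ρ/(μ−λ) = 0.8965/6.64 = 0.13502 hr
Wq(M/D/1) = ρ/(2(μ−λ)) = 0.06751 hr
Savings = 0.13502 − 0.06751 = 0.06751 hr

Final: 0.06751 hr


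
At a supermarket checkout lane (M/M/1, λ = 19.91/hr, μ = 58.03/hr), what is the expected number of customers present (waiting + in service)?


ρ = λ/μ = 19.91/58.03 = 0.3431
L = ρ/(1−ρ) = 0.3431/(1 − 0.3431) = 0.3431/0.6569 = 0.5223

Final: 0.5223


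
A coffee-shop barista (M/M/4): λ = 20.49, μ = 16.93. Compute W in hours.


a = 1.2103; ρ = 0.3026; P₀ = 0.297061
Lq = P₀·a^c·ρ/(c!(1−ρ)²) = 0.01652
Wq = Lq/λ = 0.01652/20.49 = 0.0008062 hr
W = Wq + 1/μ = 0.0008062 + 0.05907 = 0.05987 hr

Final: 0.05987 hr


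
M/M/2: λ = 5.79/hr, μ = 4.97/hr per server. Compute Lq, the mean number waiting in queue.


a = λ/μ = 1.1650; ρ = a/2 = 0.5825
P₀ = 0.263827
Lq = P₀·a^c·ρ / (c!·(1−ρ)²) = 0.263827·1.35720·0.5825/(2·0.17431)
= 0.59828

Final: 0.59828


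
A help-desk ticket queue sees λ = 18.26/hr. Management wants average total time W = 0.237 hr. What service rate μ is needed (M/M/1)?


W = 1/(μ−λ) ⇒ μ − λ = 1/W = 1/0.237 = 4.2194
μ = λ + 1/W = 18.26 + 4.2194 = 22.4794 per hr

Final: 22.4794 /hr


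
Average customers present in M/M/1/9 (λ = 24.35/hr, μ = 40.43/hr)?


ρ = 24.35/40.43 = 0.6023
L = ρ[1 − (K+1)ρ^K + Kρ^(K+1)] / [(1−ρ)(1−ρ^(K+1))]
Numerator: 0.6023·(1 − 10·0.010427 + 9·0.006280) = 0.573517
Denominator: (0.3977)·(0.993720) = 0.395227
L = 0.573517/0.395227 = 1.4511

Final: 1.4511


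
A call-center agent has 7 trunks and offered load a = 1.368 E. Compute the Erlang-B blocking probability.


B(c,a) = (a^c/c!) / Σ_{k=0}^{c} a^k/k!
a^7/7! = 0.001779
Σ terms (k=0..7): 1.00000 + 1.36800 + 0.93571 + 0.42668 + 0.14593 + 0.03993 + 0.009103 + 0.001779 = 3.927130
B = 0.001779/3.927130 = 0.0004530

Final: 0.0004530


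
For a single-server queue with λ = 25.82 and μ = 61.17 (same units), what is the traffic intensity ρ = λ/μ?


ρ = λ/μ = 25.82/61.17 = 0.4221

Final: 0.4221


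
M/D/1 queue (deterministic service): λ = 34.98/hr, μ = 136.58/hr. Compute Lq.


ρ = 34.98/136.58 = 0.2561
M/D/1: Lq = ρ²/(2(1−ρ)) = 0.06559/(2·0.7439) = 0.04409

Final: 0.04409


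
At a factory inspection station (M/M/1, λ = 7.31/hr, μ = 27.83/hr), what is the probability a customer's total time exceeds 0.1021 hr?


W ~ Exponential(μ−λ) for M/M/1.
μ − λ = 27.83 − 7.31 = 20.5200
P(W > t) = e^{−(μ−λ)t} = e^{−2.0951} = 0.123059

Final: 0.123059


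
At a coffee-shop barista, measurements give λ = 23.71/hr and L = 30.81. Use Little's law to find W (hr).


W = L/λ = 30.81/23.71 = 1.2995 hr

Final: 1.2995 hr


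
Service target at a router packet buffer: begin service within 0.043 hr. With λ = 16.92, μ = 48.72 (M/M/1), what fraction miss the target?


ρ = 16.92/48.72 = 0.3473
P(Wq > t) = ρ·e^{−(μ−λ)t} = 0.3473·e^{−1.3674}
= 0.3473·0.254768 = 0.088479

Final: 0.088479


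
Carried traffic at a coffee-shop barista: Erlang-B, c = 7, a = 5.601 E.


B(7,5.601) = 0.159063 (Erlang-B)
Carried load = a(1 − B) = 5.601·(1 − 0.159063) = 5.601·0.840937 = 4.7101 E

Final: 4.7101 Erlangs


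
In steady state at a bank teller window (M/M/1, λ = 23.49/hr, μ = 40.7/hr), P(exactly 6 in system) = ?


ρ = 23.49/40.7 = 0.5771
P_n = (1−ρ)·ρ^n = (1 − 0.5771)·0.5771^6 = 0.4229·0.036960 = 0.015629

Final: 0.015629


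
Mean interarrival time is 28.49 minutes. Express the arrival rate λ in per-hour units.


λ = 1/(interarrival time) in consistent units.
1 hour = 60 min, so λ = 60/28.49 = 2.1060 per hour

Final: 2.1060 /hr


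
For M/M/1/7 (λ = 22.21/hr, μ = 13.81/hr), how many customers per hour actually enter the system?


ρ = 1.6083; P_K = (1−ρ)ρ^7/(1−ρ^8) = 0.386852
λ_eff = λ(1 − P_K) = 22.21·(1 − 0.386852) = 22.21·0.613148 = 13.6180 /hr

Final: 13.6180 /hr


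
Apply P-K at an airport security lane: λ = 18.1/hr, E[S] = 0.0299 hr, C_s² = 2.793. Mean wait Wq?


ρ = λ·E[S] = 18.1·0.0299 = 0.5412
E[S²] = E[S]²(1+C_s²) = 0.0299²·(1+2.793) = 0.003391
Wq = λ·E[S²]/(2(1−ρ)) = 18.1·0.003391/(2·0.4588) = 0.06689 hr

Final: 0.06689 hr


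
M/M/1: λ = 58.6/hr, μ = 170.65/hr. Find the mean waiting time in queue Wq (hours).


ρ = 58.6/170.65 = 0.3434
Wq = ρ/(μ−λ) = 0.3434/(170.65 − 58.6) = 0.3434/112.05 = 0.003065 hr

Final: 0.003065 hr


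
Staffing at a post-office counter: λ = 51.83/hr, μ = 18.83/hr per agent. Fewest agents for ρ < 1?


Stability requires cμ > λ ⇔ c > λ/μ.
λ/μ = 51.83/18.83 = 2.7525
Minimum integer c = ⌊2.7525⌋ + 1 = 3
Check: 3·18.83 = 56.49 > 51.83, while 2·18.83 = 37.66 ≤ 51.83

Final: 3 servers


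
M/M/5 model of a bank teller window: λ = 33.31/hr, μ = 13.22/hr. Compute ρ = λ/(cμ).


ρ = λ/(cμ) = 33.31/(5·13.22) = 33.31/66.10 = 0.5039

Final: 0.5039


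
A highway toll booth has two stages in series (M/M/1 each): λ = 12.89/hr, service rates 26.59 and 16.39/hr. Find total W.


Each node sees arrival rate λ = 12.89/hr (tandem ⇒ throughput preserved).
W₁ = 1/(μ₁−λ) = 1/(26.59−12.89) = 0.07299 hr
W₂ = 1/(μ₂−λ) = 1/(16.39−12.89) = 0.28571 hr
W_total = W₁ + W₂ = 0.07299 + 0.28571 = 0.35871 hr

Final: 0.35871 hr


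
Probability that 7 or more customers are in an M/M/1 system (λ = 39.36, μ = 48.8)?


ρ = 39.36/48.8 = 0.8066
P(N ≥ n) = ρ^n = 0.8066^7 = 0.222048

Final: 0.222048


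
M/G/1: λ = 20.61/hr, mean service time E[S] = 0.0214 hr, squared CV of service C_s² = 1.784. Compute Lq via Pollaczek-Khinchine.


ρ = λ·E[S] = 20.61·0.0214 = 0.4411
Lq = ρ²(1+C_s²)/(2(1−ρ)) = 0.1945·(1+1.784)/(2·0.5589)
= 0.1945·2.7840/1.1179 = 0.48445

Final: 0.48445


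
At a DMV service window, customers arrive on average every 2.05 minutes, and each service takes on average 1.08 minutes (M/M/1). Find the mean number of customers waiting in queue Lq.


λ = 60/2.05 = 29.2683 /hr
μ = 60/1.08 = 55.5556 /hr
ρ = λ/μ = 29.2683/55.5556 = 0.5268
Lq = ρ²/(1−ρ) = 0.2775/0.4732 = 0.5866

Final: 0.5866


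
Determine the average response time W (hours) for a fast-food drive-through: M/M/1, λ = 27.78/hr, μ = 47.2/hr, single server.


W = 1/(μ−λ) = 1/(47.2 − 27.78) = 1/19.42 = 0.05149 hr

Final: 0.05149 hr


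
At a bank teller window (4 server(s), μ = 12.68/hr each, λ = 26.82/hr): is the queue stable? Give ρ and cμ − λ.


Total capacity cμ = 4·12.68 = 50.72/hr
ρ = λ/(cμ) = 26.82/50.72 = 0.5288
Stable ⇔ ρ < 1: YES
Spare capacity = cμ − λ = 50.72 − 26.82 = 23.90/hr

Final: ρ = 0.5288; stable; margin = 23.90/hr


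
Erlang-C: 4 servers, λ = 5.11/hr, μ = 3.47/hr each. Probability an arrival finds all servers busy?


a = λ/μ = 1.4726; ρ = a/4 = 0.3682
P₀ = 0.227308 (from M/M/c formula)
C(c,a) = [a^c/(c!(1−ρ))]·P₀ = [4.70290/(24·0.6318)]·0.227308
= 0.31013·0.227308 = 0.070495

Final: 0.070495


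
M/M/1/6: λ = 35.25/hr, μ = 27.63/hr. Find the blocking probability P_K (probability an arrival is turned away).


ρ = λ/μ = 35.25/27.63 = 1.2758
P_K = (1−ρ)ρ^K/(1−ρ^(K+1)) = (-0.2758·4.311907)/(1 − 5.501076)
= -1.189169/-4.501076 = 0.264197

Final: 0.264197


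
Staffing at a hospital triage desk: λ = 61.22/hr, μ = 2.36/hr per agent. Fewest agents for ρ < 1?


Stability requires cμ > λ ⇔ c > λ/μ.
λ/μ = 61.22/2.36 = 25.9407
Minimum integer c = ⌊25.9407⌋ + 1 = 26
Check: 26·2.36 = 61.36 > 61.22, while 25·2.36 = 59.00 ≤ 61.22

Final: 26 servers


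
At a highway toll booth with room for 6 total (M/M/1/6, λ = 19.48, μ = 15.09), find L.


ρ = 19.48/15.09 = 1.2909
L = ρ[1 − (K+1)ρ^K + Kρ^(K+1)] / [(1−ρ)(1−ρ^(K+1))]
Numerator: 1.2909·(1 − 7·4.628052 + 6·5.974451) = 5.745035
Denominator: (-0.2909)·(-4.974451) = 1.447173
L = 5.745035/1.447173 = 3.9698

Final: 3.9698


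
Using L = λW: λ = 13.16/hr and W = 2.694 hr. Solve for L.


L = λW = 13.16·2.694 = 35.4530

Final: 35.4530


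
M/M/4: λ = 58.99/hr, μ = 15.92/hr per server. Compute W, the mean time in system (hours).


a = 3.7054; ρ = 0.9264; P₀ = 0.007893
Lq = P₀·a^c·ρ/(c!(1−ρ)²) = 10.58744
Wq = Lq/λ = 10.58744/58.99 = 0.17948 hr
W = Wq + 1/μ = 0.17948 + 0.06281 = 0.24229 hr

Final: 0.24229 hr


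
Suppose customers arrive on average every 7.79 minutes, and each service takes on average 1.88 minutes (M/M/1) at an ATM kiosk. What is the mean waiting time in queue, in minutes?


λ = 60/7.79 = 7.7022 /hr
μ = 60/1.88 = 31.9149 /hr
ρ = λ/μ = 7.7022/31.9149 = 0.2413
Wq = ρ/(μ−λ) = 0.2413/(31.9149−7.7022) = 0.009967 hr
In minutes: 0.009967·60 = 0.5980 min

Final: 0.5980 min


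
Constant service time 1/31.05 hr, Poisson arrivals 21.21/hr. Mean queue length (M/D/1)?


ρ = 21.21/31.05 = 0.6831
M/D/1: Lq = ρ²/(2(1−ρ)) = 0.4666/(2·0.3169) = 0.73620

Final: 0.73620


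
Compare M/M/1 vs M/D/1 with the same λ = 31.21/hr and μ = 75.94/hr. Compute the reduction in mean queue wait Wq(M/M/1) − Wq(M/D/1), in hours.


ρ = 31.21/75.94 = 0.4110
Wq(M/M/1) = ρ/(μ−λ) = 0.4110/44.73 = 0.009188 hr
Wq(M/D/1) = ρ/(2(μ−λ)) = 0.004594 hr
Savings = 0.009188 − 0.004594 = 0.004594 hr

Final: 0.004594 hr


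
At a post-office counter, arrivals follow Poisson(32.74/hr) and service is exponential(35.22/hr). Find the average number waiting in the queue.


ρ = 32.74/35.22 = 0.9296
Lq = ρ²/(1−ρ) = 0.8641/0.07041 = 12.2720

Final: 12.2720


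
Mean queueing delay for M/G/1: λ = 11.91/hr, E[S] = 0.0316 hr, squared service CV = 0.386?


ρ = λ·E[S] = 11.91·0.0316 = 0.3764
E[S²] = E[S]²(1+C_s²) = 0.0316²·(1+0.386) = 0.001384
Wq = λ·E[S²]/(2(1−ρ)) = 11.91·0.001384/(2·0.6236) = 0.01322 hr

Final: 0.01322 hr


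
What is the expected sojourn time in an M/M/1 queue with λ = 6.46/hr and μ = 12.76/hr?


W = 1/(μ−λ) = 1/(12.76 − 6.46) = 1/6.30 = 0.1587 hr

Final: 0.1587 hr


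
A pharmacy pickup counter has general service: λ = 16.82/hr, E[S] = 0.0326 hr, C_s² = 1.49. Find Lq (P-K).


ρ = λ·E[S] = 16.82·0.0326 = 0.5483
Lq = ρ²(1+C_s²)/(2(1−ρ)) = 0.3007·(1+1.49)/(2·0.4517)
= 0.3007·2.4900/0.9033 = 0.82878

Final: 0.82878


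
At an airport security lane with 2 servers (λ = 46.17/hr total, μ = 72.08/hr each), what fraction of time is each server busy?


ρ = λ/(cμ) = 46.17/(2·72.08) = 46.17/144.16 = 0.3203

Final: 0.3203


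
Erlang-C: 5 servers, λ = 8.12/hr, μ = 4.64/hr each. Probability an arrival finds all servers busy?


a = λ/μ = 1.7500; ρ = a/5 = 0.3500
P₀ = 0.173139 (from M/M/c formula)
C(c,a) = [a^c/(c!(1−ρ))]·P₀ = [16.41309/(120·0.6500)]·0.173139
= 0.21042·0.173139 = 0.036433

Final: 0.036433


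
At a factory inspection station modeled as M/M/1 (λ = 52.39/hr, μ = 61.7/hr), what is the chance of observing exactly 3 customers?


ρ = 52.39/61.7 = 0.8491
P_n = (1−ρ)·ρ^n = (1 − 0.8491)·0.8491^3 = 0.1509·0.612195 = 0.092375

Final: 0.092375


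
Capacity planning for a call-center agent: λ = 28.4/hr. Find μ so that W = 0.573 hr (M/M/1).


W = 1/(μ−λ) ⇒ μ − λ = 1/W = 1/0.573 = 1.7452
μ = λ + 1/W = 28.4 + 1.7452 = 30.1452 per hr

Final: 30.1452 /hr


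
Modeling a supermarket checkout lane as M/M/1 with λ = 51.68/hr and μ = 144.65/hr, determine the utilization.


ρ = λ/μ = 51.68/144.65 = 0.3573

Final: 0.3573


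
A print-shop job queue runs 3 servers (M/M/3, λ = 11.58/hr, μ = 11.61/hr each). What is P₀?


a = λ/μ = 11.58/11.61 = 0.9974; ρ = a/c = 0.3325
Σ_{k=0}^{2} a^k/k! (terms k=0..2) = 1.00000 + 0.99742 + 0.49742 = 2.49484
Tail: a^3/(3!(1−ρ)) = 0.99227/(6·0.6675) = 0.24775
P₀ = 1/(2.49484 + 0.24775) = 1/2.74258 = 0.364620

Final: 0.364620


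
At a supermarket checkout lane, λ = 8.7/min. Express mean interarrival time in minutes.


Mean interarrival time = 1/λ = 1/8.7 minute = 0.11494 minute
In minutes: 0.11494 × 1 = 0.1149 min

Final: 0.1149 min


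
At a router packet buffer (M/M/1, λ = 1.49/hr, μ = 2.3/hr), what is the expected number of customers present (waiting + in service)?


ρ = λ/μ = 1.49/2.3 = 0.6478
L = ρ/(1−ρ) = 0.6478/(1 − 0.6478) = 0.6478/0.3522 = 1.8395

Final: 1.8395


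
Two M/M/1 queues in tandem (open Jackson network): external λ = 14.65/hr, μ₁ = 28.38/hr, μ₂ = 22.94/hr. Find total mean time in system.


Each node sees arrival rate λ = 14.65/hr (tandem ⇒ throughput preserved).
W₁ = 1/(μ₁−λ) = 1/(28.38−14.65) = 0.07283 hr
W₂ = 1/(μ₂−λ) = 1/(22.94−14.65) = 0.12063 hr
W_total = W₁ + W₂ = 0.07283 + 0.12063 = 0.19346 hr

Final: 0.19346 hr


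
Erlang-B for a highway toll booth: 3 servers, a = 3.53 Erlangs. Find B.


B(c,a) = (a^c/c!) / Σ_{k=0}^{c} a^k/k!
a^3/3! = 7.331163
Σ terms (k=0..3): 1.00000 + 3.53000 + 6.23045 + 7.33116 = 18.091613
B = 7.331163/18.091613 = 0.405224

Final: 0.405224


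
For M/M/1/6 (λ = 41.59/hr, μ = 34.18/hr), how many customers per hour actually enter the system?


ρ = 1.2168; P_K = (1−ρ)ρ^6/(1−ρ^7) = 0.238578
λ_eff = λ(1 − P_K) = 41.59·(1 − 0.238578) = 41.59·0.761422 = 31.6675 /hr

Final: 31.6675 /hr


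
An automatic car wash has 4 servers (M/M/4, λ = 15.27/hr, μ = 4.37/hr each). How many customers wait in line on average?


a = λ/μ = 3.4943; ρ = a/4 = 0.8736
P₀ = 0.014961
Lq = P₀·a^c·ρ / (c!·(1−ρ)²) = 0.014961·149.08378·0.8736/(24·0.01598)
= 5.07881

Final: 5.07881


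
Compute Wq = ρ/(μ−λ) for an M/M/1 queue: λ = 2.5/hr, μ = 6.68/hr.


ρ = 2.5/6.68 = 0.3743
Wq = ρ/(μ−λ) = 0.3743/(6.68 − 2.5) = 0.3743/4.18 = 0.08953 hr

Final: 0.08953 hr


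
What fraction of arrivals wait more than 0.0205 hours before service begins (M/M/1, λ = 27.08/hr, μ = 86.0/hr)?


ρ = 27.08/86.0 = 0.3149
P(Wq > t) = ρ·e^{−(μ−λ)t} = 0.3149·e^{−1.2079}
= 0.3149·0.298836 = 0.094099

Final: 0.094099


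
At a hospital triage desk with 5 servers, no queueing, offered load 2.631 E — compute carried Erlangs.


B(5,2.631) = 0.079742 (Erlang-B)
Carried load = a(1 − B) = 2.631·(1 − 0.079742) = 2.631·0.920258 = 2.4212 E

Final: 2.4212 Erlangs


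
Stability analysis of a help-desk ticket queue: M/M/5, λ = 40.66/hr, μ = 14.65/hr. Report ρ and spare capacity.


Total capacity cμ = 5·14.65 = 73.25/hr
ρ = λ/(cμ) = 40.66/73.25 = 0.5551
Stable ⇔ ρ < 1: YES
Spare capacity = cμ − λ = 73.25 − 40.66 = 32.59/hr

Final: ρ = 0.5551; stable; margin = 32.59/hr


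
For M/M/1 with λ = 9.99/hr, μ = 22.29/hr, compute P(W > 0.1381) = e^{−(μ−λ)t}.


W ~ Exponential(μ−λ) for M/M/1.
μ − λ = 22.29 − 9.99 = 12.3000
P(W > t) = e^{−(μ−λ)t} = e^{−1.6986} = 0.182934

Final: 0.182934


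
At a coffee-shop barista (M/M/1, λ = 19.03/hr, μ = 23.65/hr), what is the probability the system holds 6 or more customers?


ρ = 19.03/23.65 = 0.8047
P(N ≥ n) = ρ^n = 0.8047^6 = 0.271423

Final: 0.271423


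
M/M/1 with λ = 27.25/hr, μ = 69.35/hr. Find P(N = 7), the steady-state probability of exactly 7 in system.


ρ = 27.25/69.35 = 0.3929
P_n = (1−ρ)·ρ^n = (1 − 0.3929)·0.3929^7 = 0.6071·0.001446 = 0.0008780

Final: 0.0008780


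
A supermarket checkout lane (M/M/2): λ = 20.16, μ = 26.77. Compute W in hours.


a = 0.7531; ρ = 0.3765; P₀ = 0.452917
Lq = P₀·a^c·ρ/(c!(1−ρ)²) = 0.12441
Wq = Lq/λ = 0.12441/20.16 = 0.006171 hr
W = Wq + 1/μ = 0.006171 + 0.03736 = 0.04353 hr

Final: 0.04353 hr


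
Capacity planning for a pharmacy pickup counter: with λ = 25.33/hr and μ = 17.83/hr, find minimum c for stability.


Stability requires cμ > λ ⇔ c > λ/μ.
λ/μ = 25.33/17.83 = 1.4206
Minimum integer c = ⌊1.4206⌋ + 1 = 2
Check: 2·17.83 = 35.66 > 25.33, while 1·17.83 = 17.83 ≤ 25.33

Final: 2 servers


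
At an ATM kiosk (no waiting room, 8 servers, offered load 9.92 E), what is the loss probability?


B(c,a) = (a^c/c!) / Σ_{k=0}^{c} a^k/k!
a^8/8! = 2325.802611
Σ terms (k=0..8): 1.00000 + 9.92000 + 49.20320 + 162.69858 + 403.49248 + 800.52908 + 1323.54142 + 1875.64727 + 2325.80261 = 6951.834644
B = 2325.802611/6951.834644 = 0.334560

Final: 0.334560


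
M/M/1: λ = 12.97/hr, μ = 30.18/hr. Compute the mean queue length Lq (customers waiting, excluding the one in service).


ρ = 12.97/30.18 = 0.4298
Lq = ρ²/(1−ρ) = 0.1847/0.5702 = 0.3239

Final: 0.3239


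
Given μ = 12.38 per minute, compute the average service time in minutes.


Mean service time = 1/μ = 1/12.38 minute = 0.08078 minute
In minutes: 0.08078 × 1 = 0.08078 min

Final: 0.08078 min


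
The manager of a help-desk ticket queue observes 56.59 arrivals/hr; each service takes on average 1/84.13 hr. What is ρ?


ρ = λ/μ = 56.59/84.13 = 0.6726

Final: 0.6726


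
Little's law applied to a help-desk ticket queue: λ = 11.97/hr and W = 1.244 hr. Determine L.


L = λW = 11.97·1.244 = 14.8907

Final: 14.8907


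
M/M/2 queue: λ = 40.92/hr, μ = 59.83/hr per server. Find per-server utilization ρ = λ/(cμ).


ρ = λ/(cμ) = 40.92/(2·59.83) = 40.92/119.66 = 0.3420

Final: 0.3420


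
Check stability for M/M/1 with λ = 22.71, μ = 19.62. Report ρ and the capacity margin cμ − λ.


Total capacity cμ = 1·19.62 = 19.62/hr
ρ = λ/(cμ) = 22.71/19.62 = 1.1575
Stable ⇔ ρ < 1: NO
Spare capacity = cμ − λ = 19.62 − 22.71 = -3.09/hr

Final: ρ = 1.1575; unstable; margin = -3.09/hr


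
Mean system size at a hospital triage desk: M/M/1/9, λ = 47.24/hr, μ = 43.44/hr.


ρ = 47.24/43.44 = 1.0875
L = ρ[1 − (K+1)ρ^K + Kρ^(K+1)] / [(1−ρ)(1−ρ^(K+1))]
Numerator: 1.0875·(1 − 10·2.127064 + 9·2.313134) = 0.595457
Denominator: (-0.08748)·(-1.313134) = 0.114869
L = 0.595457/0.114869 = 5.1838

Final: 5.1838
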